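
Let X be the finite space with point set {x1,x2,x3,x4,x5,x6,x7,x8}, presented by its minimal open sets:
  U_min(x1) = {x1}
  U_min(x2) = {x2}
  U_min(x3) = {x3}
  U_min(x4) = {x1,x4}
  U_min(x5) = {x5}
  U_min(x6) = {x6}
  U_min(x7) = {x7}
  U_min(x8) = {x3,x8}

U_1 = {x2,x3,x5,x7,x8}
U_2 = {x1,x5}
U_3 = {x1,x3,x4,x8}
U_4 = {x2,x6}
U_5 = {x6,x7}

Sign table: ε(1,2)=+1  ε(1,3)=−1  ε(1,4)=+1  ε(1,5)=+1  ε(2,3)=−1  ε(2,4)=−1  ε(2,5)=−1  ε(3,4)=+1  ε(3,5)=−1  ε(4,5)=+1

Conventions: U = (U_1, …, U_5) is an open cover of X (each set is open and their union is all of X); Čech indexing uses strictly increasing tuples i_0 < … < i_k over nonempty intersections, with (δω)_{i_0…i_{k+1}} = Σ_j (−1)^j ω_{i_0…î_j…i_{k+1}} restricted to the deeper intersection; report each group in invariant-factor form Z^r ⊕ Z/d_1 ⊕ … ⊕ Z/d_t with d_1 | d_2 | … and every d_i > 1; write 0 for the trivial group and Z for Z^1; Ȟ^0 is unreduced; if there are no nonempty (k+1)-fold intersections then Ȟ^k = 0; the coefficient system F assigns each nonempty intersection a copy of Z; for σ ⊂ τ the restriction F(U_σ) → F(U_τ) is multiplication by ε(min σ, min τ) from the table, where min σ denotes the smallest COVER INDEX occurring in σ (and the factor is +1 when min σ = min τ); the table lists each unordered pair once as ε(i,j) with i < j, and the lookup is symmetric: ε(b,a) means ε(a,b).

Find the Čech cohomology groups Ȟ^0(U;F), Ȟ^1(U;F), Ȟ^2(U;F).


Ȟ^0(U;F) ≅ Z, Ȟ^1(U;F) ≅ Z^2 and Ȟ^2(U;F) ≅ 0

cover nerve:
  U12={x5} U13={x3,x8} U14={x2} U15={x7} U23={x1} U45={x6}
C dims 5,6; δ0: rk 4, SNF 1^4
Ȟ^0: (5−4)−0=1 ⇒ Z
Ȟ^1: (6−0)−4=2 ⇒ Z^2
Ȟ^2: (0−0)−0=0 ⇒ 0


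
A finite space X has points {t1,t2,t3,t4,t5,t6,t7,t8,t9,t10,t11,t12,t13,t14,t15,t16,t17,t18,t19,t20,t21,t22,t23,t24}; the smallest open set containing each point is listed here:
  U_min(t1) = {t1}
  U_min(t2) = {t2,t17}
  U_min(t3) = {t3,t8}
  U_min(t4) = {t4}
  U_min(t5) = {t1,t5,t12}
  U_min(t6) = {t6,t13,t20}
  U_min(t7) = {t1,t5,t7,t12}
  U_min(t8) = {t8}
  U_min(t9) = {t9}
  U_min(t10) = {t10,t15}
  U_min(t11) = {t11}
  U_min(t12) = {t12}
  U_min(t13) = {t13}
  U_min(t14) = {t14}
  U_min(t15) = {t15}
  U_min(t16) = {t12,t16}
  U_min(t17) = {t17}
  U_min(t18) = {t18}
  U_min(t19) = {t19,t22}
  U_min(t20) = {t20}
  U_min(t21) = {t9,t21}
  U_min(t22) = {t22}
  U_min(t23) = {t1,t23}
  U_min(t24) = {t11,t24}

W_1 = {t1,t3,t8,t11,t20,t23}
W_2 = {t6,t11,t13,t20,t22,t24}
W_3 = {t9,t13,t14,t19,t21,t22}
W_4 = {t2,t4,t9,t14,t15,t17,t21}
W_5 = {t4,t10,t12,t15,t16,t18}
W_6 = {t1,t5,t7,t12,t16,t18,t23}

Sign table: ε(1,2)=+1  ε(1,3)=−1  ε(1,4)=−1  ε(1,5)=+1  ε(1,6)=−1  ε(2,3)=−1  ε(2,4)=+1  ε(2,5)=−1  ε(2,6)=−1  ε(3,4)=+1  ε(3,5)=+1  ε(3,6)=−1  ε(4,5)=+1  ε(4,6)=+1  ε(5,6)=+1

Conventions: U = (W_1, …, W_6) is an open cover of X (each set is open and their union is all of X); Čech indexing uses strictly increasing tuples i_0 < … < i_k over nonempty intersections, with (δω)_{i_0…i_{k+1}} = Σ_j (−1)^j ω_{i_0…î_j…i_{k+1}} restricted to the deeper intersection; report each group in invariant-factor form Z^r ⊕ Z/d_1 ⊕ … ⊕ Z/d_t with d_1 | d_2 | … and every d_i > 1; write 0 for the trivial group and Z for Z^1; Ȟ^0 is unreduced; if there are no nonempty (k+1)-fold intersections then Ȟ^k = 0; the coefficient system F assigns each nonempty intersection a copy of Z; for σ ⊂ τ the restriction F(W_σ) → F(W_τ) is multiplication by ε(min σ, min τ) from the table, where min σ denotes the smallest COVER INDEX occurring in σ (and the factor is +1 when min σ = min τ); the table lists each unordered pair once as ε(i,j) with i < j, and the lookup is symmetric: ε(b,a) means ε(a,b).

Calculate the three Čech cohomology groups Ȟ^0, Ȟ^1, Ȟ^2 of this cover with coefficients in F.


Ȟ^0(U;F) ≅ Z, Ȟ^1(U;F) ≅ Z, Ȟ^2(U;F) ≅ 0

nonempty intersections:
  W12={t11,t20} W16={t1,t23} W23={t13,t22} W34={t9,t14,t21} W45={t4,t15} W56={t12,t16,t18}
C dims 6,6; δ0: rk 5, SNF 1^5
Ȟ^0: (6−5)−0=1 ⇒ Z
Ȟ^1: (6−0)−5=1 ⇒ Z
Ȟ^2: (0−0)−0=0 ⇒ 0


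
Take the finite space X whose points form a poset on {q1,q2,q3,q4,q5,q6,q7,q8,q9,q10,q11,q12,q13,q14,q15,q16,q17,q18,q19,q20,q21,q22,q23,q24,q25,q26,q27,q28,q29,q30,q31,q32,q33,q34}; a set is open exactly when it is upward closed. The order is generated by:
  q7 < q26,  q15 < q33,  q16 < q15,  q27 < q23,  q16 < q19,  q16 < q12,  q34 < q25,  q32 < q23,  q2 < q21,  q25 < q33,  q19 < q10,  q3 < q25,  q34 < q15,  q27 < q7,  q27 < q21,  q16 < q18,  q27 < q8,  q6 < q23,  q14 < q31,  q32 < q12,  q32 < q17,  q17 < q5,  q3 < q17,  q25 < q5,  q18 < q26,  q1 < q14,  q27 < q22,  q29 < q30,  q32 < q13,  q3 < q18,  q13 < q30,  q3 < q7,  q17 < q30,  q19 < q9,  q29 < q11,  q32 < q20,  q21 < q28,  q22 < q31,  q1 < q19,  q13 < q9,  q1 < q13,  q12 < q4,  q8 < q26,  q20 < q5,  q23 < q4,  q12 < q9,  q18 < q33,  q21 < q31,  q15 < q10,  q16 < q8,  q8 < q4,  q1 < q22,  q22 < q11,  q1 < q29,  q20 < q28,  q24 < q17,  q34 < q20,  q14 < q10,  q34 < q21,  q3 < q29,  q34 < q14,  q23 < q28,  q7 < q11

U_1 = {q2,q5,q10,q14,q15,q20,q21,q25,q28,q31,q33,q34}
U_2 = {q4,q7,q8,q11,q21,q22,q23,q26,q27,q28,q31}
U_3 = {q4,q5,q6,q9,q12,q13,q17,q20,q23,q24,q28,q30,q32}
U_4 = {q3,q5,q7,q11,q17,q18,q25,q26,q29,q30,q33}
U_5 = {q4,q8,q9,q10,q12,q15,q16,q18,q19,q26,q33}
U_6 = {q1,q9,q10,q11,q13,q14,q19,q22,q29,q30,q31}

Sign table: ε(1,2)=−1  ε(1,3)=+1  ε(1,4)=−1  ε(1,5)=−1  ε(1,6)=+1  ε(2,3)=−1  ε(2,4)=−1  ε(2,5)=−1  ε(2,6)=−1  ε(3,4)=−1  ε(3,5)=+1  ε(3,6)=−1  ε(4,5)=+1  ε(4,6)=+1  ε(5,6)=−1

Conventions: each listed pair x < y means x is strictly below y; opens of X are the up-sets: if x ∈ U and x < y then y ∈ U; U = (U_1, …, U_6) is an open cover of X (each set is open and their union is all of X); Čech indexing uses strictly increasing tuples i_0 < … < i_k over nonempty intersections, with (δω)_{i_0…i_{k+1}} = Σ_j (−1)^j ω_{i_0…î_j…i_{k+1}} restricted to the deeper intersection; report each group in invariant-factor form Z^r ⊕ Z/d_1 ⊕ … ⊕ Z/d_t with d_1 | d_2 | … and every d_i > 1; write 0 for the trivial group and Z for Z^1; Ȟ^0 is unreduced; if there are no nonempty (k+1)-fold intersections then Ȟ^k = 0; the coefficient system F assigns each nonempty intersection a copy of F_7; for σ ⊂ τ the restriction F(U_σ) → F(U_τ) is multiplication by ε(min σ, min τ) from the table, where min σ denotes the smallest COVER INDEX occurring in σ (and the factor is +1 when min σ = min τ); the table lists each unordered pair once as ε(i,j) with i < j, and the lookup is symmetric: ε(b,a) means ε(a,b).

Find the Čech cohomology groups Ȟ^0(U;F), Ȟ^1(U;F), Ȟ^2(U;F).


Ȟ^0 ≅ 0,  Ȟ^1 ≅ 0,  Ȟ^2 ≅ Z/7

nonempty intersections:
  U12={q21,q28,q31} U13={q5,q20,q28} U14={q5,q25,q33} U15={q10,q15,q33} U16={q10,q14,q31} U23={q4,q23,q28} U24={q7,q11,q26} U25={q4,q8,q26} U26={q11,q22,q31} U34={q5,q17,q30} U35={q4,q9,q12} U36={q9,q13,q30} U45={q18,q26,q33} U46={q11,q29,q30} U56={q9,q10,q19}
  U123={q28} U126={q31} U134={q5} U145={q33} U156={q10} U235={q4} U245={q26} U246={q11} U346={q30} U356={q9}
C dims 6,15,10; δ0: rk_F7 6; δ1: rk_F7 9
Ȟ^0: (6−6)−0=0 ⇒ 0
Ȟ^1: (15−9)−6=0 ⇒ 0
Ȟ^2: (10−0)−9=1 ⇒ Z/7


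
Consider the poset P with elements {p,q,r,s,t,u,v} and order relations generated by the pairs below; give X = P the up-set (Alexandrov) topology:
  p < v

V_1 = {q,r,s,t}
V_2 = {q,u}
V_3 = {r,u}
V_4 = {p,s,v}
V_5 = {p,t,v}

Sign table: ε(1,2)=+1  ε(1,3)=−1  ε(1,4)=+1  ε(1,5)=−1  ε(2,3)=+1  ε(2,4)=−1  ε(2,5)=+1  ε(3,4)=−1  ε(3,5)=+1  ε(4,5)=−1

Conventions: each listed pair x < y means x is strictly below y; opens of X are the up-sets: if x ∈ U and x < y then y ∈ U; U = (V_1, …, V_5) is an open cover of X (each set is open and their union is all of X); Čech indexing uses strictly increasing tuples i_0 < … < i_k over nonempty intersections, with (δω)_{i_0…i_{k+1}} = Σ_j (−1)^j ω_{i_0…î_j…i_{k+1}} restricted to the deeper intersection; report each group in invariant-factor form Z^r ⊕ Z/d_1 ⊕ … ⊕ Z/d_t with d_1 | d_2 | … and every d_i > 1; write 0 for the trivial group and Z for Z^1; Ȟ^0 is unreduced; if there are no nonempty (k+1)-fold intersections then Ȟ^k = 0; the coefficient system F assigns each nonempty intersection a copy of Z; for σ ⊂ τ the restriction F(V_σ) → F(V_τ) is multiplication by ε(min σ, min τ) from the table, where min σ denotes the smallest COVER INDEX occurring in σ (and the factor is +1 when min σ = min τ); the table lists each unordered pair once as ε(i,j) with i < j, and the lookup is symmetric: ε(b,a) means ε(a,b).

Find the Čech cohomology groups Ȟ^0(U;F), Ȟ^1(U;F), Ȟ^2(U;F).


nerve simplices:
  V12={q} V13={r} V14={s} V15={t} V23={u} V45={p,v}
C dims 5,6; δ0: rk 5, SNF 1^4·2
degree 0: 5−5−0 = 0 → Ȟ^0 ≅ 0
degree 1: 6−0−5 = 1 plus torsion [2] → Ȟ^1 ≅ Z ⊕ Z/2
degree 2: 0−0−0 = 0 → Ȟ^2 ≅ 0

Ȟ^0 = 0,  Ȟ^1 = Z ⊕ Z/2,  Ȟ^2 = 0


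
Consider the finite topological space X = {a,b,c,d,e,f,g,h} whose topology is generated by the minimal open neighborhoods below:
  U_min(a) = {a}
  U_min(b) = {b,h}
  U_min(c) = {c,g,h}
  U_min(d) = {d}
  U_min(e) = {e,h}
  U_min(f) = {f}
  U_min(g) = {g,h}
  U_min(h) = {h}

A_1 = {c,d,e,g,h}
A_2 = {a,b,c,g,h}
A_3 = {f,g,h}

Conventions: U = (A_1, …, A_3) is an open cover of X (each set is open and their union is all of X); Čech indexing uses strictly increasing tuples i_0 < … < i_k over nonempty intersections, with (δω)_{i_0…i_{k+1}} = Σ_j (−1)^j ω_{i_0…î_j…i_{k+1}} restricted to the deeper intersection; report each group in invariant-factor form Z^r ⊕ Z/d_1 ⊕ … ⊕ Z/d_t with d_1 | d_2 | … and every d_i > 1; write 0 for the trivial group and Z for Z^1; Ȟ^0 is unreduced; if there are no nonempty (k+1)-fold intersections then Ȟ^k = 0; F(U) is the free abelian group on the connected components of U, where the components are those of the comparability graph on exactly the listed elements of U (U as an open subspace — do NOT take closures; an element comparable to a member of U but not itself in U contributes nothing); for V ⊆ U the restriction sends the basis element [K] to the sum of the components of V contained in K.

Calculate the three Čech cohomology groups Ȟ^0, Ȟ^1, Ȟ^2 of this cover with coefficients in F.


Ȟ^0(U;F) ≅ Z^4, Ȟ^1(U;F) ≅ 0, Ȟ^2(U;F) ≅ 0

nonempty intersections:
  A12={c,g,h} A13={g,h} A23={g,h}
  A123={g,h}
components per intersection:
  A1: {c,e,g,h} {d}
  A2: {a} {b,c,g,h}
  A3: {f} {g,h}
  A12: {c,g,h}
  A13: {g,h}
  A23: {g,h}
  A123: {g,h}
C dims 6,3,1; δ0: rk 2, SNF 1^2; δ1: rk 1, SNF 1^1
Ȟ^0: (6−2)−0=4 ⇒ Z^4
Ȟ^1: (3−1)−2=0 ⇒ 0
Ȟ^2: (1−0)−1=0 ⇒ 0


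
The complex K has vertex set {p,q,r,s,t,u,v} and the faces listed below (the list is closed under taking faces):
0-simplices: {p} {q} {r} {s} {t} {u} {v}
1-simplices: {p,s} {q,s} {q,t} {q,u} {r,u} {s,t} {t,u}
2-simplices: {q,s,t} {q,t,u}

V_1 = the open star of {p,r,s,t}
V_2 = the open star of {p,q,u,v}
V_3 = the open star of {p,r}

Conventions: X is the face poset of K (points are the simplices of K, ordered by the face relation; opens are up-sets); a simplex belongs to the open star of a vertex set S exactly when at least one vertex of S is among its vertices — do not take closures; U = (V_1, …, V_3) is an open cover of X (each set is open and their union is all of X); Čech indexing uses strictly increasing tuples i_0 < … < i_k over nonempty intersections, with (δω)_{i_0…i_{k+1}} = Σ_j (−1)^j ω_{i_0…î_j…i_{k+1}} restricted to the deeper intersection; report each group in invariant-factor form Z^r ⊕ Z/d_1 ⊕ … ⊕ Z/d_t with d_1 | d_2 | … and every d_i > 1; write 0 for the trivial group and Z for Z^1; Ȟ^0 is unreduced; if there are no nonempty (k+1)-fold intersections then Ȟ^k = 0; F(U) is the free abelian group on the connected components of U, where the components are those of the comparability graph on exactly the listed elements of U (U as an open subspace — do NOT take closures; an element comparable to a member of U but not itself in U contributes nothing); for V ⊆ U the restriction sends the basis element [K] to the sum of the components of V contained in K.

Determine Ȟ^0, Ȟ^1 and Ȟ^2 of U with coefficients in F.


nonempty overlaps:
  V1={{p},{r},{s},{t},{p,s},{q,s},{q,t},{r,u},{s,t},{t,u},{q,s,t},{q,t,u}} V2={{p},{q},{u},{v},{p,s},{q,s},{q,t},{q,u},{r,u},{t,u},{q,s,t},{q,t,u}} V3={{p},{r},{p,s},{r,u}}
  V12={{p},{p,s},{q,s},{q,t},{r,u},{t,u},{q,s,t},{q,t,u}} V13={{p},{r},{p,s},{r,u}} V23={{p},{p,s},{r,u}}
  V123={{p},{p,s},{r,u}}
components per intersection:
  V1: {{p},{s},{t},{p,s},{q,s},{q,t},{s,t},{t,u},{q,s,t},{q,t,u}} {{r},{r,u}}
  V2: {{p},{p,s}} {{q},{u},{q,s},{q,t},{q,u},{r,u},{t,u},{q,s,t},{q,t,u}} {{v}}
  V3: {{p},{p,s}} {{r},{r,u}}
  V12: {{p},{p,s}} {{q,s},{q,t},{t,u},{q,s,t},{q,t,u}} {{r,u}}
  V13: {{p},{p,s}} {{r},{r,u}}
  V23: {{p},{p,s}} {{r,u}}
  V123: {{p},{p,s}} {{r,u}}
C dims 7,7,2; δ0: rk 5, SNF 1^5; δ1: rk 2, SNF 1^2
degree 0: 7−5−0 = 2 → Ȟ^0 ≅ Z^2
degree 1: 7−2−5 = 0 → Ȟ^1 ≅ 0
degree 2: 2−0−2 = 0 → Ȟ^2 ≅ 0

Ȟ^0 ≅ Z^2, Ȟ^1 ≅ 0, Ȟ^2 ≅ 0


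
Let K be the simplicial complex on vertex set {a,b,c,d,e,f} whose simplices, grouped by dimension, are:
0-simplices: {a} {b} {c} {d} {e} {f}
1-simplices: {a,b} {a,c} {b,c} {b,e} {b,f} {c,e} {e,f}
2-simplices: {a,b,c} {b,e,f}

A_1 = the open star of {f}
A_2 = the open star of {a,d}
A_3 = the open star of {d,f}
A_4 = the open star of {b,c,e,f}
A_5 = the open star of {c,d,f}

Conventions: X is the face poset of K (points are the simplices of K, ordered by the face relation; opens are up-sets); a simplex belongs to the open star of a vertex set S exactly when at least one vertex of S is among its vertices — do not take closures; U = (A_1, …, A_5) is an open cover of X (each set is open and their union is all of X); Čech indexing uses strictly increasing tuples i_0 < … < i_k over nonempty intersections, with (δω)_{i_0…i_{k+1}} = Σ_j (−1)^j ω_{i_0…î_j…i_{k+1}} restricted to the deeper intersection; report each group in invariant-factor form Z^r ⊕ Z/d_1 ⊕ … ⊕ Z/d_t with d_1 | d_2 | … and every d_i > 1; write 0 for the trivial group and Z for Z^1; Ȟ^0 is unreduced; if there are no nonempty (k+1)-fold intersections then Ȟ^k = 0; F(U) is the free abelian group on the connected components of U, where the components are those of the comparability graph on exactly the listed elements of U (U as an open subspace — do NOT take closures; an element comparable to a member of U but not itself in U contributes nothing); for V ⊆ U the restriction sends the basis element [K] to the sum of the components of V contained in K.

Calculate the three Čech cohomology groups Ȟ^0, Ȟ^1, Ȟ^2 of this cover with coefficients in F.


Ȟ^0 = Z^2, Ȟ^1 = 0 and Ȟ^2 = 0

nerve simplices:
  A1={{f},{b,f},{e,f},{b,e,f}} A2={{a},{d},{a,b},{a,c},{a,b,c}} A3={{d},{f},{b,f},{e,f},{b,e,f}} A4={{b},{c},{e},{f},{a,b},{a,c},{b,c},{b,e},{b,f},{c,e},{e,f},{a,b,c},{b,e,f}} A5={{c},{d},{f},{a,c},{b,c},{b,f},{c,e},{e,f},{a,b,c},{b,e,f}}
  A13={{f},{b,f},{e,f},{b,e,f}} A14={{f},{b,f},{e,f},{b,e,f}} A15={{f},{b,f},{e,f},{b,e,f}} A23={{d}} A24={{a,b},{a,c},{a,b,c}} A25={{d},{a,c},{a,b,c}} A34={{f},{b,f},{e,f},{b,e,f}} A35={{d},{f},{b,f},{e,f},{b,e,f}} A45={{c},{f},{a,c},{b,c},{b,f},{c,e},{e,f},{a,b,c},{b,e,f}}
  A134={{f},{b,f},{e,f},{b,e,f}} A135={{f},{b,f},{e,f},{b,e,f}} A145={{f},{b,f},{e,f},{b,e,f}} A235={{d}} A245={{a,c},{a,b,c}} A345={{f},{b,f},{e,f},{b,e,f}}
  A1345={{f},{b,f},{e,f},{b,e,f}}
components per intersection:
  A1: {{f},{b,f},{e,f},{b,e,f}}
  A2: {{a},{a,b},{a,c},{a,b,c}} {{d}}
  A3: {{d}} {{f},{b,f},{e,f},{b,e,f}}
  A4: {{b},{c},{e},{f},{a,b},{a,c},{b,c},{b,e},{b,f},{c,e},{e,f},{a,b,c},{b,e,f}}
  A5: {{c},{a,c},{b,c},{c,e},{a,b,c}} {{d}} {{f},{b,f},{e,f},{b,e,f}}
  A13: {{f},{b,f},{e,f},{b,e,f}}
  A14: {{f},{b,f},{e,f},{b,e,f}}
  A15: {{f},{b,f},{e,f},{b,e,f}}
  A23: {{d}}
  A24: {{a,b},{a,c},{a,b,c}}
  A25: {{d}} {{a,c},{a,b,c}}
  A34: {{f},{b,f},{e,f},{b,e,f}}
  A35: {{d}} {{f},{b,f},{e,f},{b,e,f}}
  A45: {{c},{a,c},{b,c},{c,e},{a,b,c}} {{f},{b,f},{e,f},{b,e,f}}
  A134: {{f},{b,f},{e,f},{b,e,f}}
  A135: {{f},{b,f},{e,f},{b,e,f}}
  A145: {{f},{b,f},{e,f},{b,e,f}}
  A235: {{d}}
  A245: {{a,c},{a,b,c}}
  A345: {{f},{b,f},{e,f},{b,e,f}}
  A1345: {{f},{b,f},{e,f},{b,e,f}}
C dims 9,12,6,1; δ0: rk 7, SNF 1^7; δ1: rk 5, SNF 1^5; δ2: rk 1, SNF 1^1
degree 0: 9−7−0 = 2 → Ȟ^0 ≅ Z^2
degree 1: 12−5−7 = 0 → Ȟ^1 ≅ 0
degree 2: 6−1−5 = 0 → Ȟ^2 ≅ 0


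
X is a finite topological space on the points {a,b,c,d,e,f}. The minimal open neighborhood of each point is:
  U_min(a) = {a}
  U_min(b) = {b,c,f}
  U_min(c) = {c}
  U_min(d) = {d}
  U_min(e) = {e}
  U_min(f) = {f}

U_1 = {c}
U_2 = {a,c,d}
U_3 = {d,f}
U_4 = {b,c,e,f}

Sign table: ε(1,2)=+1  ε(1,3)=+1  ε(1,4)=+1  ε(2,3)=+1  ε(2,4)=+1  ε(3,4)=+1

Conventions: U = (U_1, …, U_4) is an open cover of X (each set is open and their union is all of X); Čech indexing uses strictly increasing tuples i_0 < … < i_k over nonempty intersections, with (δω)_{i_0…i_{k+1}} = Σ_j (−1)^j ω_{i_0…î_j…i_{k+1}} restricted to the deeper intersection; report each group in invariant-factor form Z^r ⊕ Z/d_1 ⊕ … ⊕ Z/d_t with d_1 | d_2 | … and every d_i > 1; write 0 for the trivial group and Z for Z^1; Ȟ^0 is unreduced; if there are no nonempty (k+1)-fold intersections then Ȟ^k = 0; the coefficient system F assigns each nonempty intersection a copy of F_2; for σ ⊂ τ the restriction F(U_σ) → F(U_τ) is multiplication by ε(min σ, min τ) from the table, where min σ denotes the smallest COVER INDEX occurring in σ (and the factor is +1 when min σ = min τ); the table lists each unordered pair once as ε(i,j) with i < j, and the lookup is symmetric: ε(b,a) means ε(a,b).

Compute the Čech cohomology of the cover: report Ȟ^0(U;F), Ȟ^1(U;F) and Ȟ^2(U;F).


Ȟ^0(U;F) ≅ Z/2, Ȟ^1(U;F) ≅ Z/2, Ȟ^2(U;F) ≅ 0

nerve of the cover:
  U12={c} U14={c} U23={d} U24={c} U34={f}
  U124={c}
C dims 4,5,1; δ0: rk_F2 3; δ1: rk_F2 1
Ȟ^0 = (4 − 3) − 0 = 1, so Ȟ^0 ≅ Z/2
Ȟ^1 = (5 − 1) − 3 = 1, so Ȟ^1 ≅ Z/2
Ȟ^2 = (1 − 0) − 1 = 0, so Ȟ^2 ≅ 0


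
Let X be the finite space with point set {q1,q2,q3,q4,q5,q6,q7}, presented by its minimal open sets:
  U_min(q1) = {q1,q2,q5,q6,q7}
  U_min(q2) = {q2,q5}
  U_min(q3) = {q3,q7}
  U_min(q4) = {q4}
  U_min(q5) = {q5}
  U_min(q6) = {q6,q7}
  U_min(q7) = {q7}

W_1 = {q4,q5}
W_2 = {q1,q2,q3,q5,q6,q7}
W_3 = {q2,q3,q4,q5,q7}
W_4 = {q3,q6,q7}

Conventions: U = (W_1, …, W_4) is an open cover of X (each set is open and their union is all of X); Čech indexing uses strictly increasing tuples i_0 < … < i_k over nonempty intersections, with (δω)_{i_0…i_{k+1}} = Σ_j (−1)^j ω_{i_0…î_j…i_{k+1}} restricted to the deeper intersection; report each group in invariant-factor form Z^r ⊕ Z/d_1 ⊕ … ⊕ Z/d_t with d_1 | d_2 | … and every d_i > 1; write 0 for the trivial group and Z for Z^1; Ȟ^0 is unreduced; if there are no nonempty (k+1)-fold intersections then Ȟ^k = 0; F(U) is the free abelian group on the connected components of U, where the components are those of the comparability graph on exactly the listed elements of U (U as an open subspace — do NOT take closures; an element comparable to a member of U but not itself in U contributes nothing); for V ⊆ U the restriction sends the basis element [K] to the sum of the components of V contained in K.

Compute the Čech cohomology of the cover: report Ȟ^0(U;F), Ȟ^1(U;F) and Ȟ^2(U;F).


cover nerve:
  W12={q5} W13={q4,q5} W23={q2,q3,q5,q7} W24={q3,q6,q7} W34={q3,q7}
  W123={q5} W234={q3,q7}
components per intersection:
  W1: {q4} {q5}
  W2: {q1,q2,q3,q5,q6,q7}
  W3: {q2,q5} {q3,q7} {q4}
  W4: {q3,q6,q7}
  W12: {q5}
  W13: {q4} {q5}
  W23: {q2,q5} {q3,q7}
  W24: {q3,q6,q7}
  W34: {q3,q7}
  W123: {q5}
  W234: {q3,q7}
C dims 7,7,2; δ0: rk 5, SNF 1^5; δ1: rk 2, SNF 1^2
Ȟ^0: (7−5)−0=2 ⇒ Z^2
Ȟ^1: (7−2)−5=0 ⇒ 0
Ȟ^2: (2−0)−2=0 ⇒ 0

Ȟ^0 = Z^2, Ȟ^1 = 0 and Ȟ^2 = 0


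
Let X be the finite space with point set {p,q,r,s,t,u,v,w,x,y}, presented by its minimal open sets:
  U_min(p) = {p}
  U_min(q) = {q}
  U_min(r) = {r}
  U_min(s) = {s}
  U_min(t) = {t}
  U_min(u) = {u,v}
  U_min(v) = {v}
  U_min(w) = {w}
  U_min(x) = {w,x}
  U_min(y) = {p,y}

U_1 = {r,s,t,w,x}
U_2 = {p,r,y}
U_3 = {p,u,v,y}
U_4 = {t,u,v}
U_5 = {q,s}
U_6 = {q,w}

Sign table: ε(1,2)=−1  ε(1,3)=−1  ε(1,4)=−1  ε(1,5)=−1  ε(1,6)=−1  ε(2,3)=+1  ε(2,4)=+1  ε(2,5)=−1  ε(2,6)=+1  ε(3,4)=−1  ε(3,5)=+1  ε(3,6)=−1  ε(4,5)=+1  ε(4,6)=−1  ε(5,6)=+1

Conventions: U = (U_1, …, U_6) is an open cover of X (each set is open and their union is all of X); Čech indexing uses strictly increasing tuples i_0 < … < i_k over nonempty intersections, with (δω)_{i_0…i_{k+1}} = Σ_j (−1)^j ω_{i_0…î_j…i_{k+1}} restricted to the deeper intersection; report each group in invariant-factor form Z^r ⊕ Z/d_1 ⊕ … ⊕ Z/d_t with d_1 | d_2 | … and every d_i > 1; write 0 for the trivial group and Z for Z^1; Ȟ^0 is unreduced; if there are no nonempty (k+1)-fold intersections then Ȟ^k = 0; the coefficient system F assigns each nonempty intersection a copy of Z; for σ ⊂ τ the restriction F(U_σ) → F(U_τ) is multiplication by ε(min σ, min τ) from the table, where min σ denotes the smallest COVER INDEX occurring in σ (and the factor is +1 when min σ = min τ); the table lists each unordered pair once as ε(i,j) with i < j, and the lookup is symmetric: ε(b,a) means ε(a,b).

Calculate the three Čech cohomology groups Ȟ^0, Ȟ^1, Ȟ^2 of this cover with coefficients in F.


Ȟ^0(U;F) ≅ 0, Ȟ^1(U;F) ≅ Z ⊕ Z/2 and Ȟ^2(U;F) ≅ 0

intersection data:
  U12={r} U14={t} U15={s} U16={w} U23={p,y} U34={u,v} U56={q}
C dims 6,7; δ0: rk 6, SNF 1^5·2
Ȟ^0 = (6 − 6) − 0 = 0, so Ȟ^0 ≅ 0
Ȟ^1 = (7 − 0) − 6 = 1 plus torsion [2], so Ȟ^1 ≅ Z ⊕ Z/2
Ȟ^2 = (0 − 0) − 0 = 0, so Ȟ^2 ≅ 0


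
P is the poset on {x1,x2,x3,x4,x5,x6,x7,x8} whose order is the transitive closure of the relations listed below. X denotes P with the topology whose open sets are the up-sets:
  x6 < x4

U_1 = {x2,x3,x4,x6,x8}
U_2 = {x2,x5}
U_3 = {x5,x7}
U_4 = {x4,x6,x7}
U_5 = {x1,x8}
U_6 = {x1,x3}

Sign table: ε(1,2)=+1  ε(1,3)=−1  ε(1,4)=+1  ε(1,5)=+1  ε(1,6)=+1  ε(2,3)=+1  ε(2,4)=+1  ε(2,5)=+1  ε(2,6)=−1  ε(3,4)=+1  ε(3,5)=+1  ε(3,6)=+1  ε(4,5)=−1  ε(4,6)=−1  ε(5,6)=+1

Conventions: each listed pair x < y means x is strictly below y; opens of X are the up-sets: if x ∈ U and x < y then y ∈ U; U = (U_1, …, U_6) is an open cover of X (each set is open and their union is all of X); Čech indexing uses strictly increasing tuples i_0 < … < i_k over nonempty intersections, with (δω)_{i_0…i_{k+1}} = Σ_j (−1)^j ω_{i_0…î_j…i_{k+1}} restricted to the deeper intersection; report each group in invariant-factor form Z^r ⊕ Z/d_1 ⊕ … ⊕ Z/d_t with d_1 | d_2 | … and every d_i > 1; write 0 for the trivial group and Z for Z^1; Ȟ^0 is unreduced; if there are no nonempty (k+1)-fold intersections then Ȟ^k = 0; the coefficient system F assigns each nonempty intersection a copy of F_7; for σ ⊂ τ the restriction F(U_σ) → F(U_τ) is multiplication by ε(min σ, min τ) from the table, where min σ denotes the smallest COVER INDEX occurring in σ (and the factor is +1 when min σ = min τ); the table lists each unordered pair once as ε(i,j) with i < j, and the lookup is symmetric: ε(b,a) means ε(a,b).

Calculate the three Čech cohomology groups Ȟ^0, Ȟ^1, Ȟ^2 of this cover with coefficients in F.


cover nerve:
  U12={x2} U14={x4,x6} U15={x8} U16={x3} U23={x5} U34={x7} U56={x1}
C dims 6,7; δ0: rk_F7 5
Ȟ^0: (6−5)−0=1 ⇒ Z/7
Ȟ^1: (7−0)−5=2 ⇒ Z/7 ⊕ Z/7
Ȟ^2: (0−0)−0=0 ⇒ 0

Ȟ^0 = Z/7, Ȟ^1 = Z/7 ⊕ Z/7, Ȟ^2 = 0


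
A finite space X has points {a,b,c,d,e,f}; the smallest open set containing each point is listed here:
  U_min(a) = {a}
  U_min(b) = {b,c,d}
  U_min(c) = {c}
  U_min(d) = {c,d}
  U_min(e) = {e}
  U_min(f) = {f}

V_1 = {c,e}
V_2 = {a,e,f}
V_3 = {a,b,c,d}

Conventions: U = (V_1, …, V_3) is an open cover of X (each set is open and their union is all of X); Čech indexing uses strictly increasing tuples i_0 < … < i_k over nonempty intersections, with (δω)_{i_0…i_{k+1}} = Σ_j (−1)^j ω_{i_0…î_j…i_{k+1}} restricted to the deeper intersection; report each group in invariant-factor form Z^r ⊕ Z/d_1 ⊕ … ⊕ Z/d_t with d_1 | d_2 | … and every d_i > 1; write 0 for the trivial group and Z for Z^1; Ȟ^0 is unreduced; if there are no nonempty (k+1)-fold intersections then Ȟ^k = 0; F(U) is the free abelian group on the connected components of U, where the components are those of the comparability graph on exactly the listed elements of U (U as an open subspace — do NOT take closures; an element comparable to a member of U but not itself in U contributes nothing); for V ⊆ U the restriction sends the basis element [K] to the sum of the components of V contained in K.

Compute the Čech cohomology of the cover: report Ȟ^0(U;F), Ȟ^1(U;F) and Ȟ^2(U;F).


Ȟ^0 ≅ Z^4,  Ȟ^1 ≅ 0,  Ȟ^2 ≅ 0

cover nerve:
  V12={e} V13={c} V23={a}
components per intersection:
  V1: {c} {e}
  V2: {a} {e} {f}
  V3: {a} {b,c,d}
  V12: {e}
  V13: {c}
  V23: {a}
C dims 7,3; δ0: rk 3, SNF 1^3
Ȟ^0: (7−3)−0=4 ⇒ Z^4
Ȟ^1: (3−0)−3=0 ⇒ 0
Ȟ^2: (0−0)−0=0 ⇒ 0


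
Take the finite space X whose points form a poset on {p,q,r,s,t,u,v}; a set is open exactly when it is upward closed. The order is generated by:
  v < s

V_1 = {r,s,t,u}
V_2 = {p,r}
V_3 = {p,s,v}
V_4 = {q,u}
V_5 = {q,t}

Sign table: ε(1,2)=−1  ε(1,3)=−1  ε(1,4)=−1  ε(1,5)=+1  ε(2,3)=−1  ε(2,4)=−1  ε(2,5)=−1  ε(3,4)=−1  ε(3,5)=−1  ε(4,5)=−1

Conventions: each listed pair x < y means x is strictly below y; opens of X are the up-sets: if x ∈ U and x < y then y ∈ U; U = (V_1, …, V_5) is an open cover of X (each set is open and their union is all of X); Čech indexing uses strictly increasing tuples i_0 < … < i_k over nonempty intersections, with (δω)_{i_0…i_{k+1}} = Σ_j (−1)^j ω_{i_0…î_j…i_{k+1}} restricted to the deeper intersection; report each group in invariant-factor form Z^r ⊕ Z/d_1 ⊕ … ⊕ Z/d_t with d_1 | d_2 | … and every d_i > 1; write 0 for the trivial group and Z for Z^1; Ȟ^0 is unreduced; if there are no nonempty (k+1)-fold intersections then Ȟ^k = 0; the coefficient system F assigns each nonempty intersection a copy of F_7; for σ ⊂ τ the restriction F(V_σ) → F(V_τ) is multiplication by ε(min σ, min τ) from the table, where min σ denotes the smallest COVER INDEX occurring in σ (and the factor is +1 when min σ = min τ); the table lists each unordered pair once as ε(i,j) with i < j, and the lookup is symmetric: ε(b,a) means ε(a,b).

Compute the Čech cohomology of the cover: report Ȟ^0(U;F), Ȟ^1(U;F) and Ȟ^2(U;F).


Ȟ^0(U;F) ≅ 0, Ȟ^1(U;F) ≅ Z/7, Ȟ^2(U;F) ≅ 0

nerve simplices:
  V12={r} V13={s} V14={u} V15={t} V23={p} V45={q}
C dims 5,6; δ0: rk_F7 5
degree 0: 5−5−0 = 0 → Ȟ^0 ≅ 0
degree 1: 6−0−5 = 1 → Ȟ^1 ≅ Z/7
degree 2: 0−0−0 = 0 → Ȟ^2 ≅ 0


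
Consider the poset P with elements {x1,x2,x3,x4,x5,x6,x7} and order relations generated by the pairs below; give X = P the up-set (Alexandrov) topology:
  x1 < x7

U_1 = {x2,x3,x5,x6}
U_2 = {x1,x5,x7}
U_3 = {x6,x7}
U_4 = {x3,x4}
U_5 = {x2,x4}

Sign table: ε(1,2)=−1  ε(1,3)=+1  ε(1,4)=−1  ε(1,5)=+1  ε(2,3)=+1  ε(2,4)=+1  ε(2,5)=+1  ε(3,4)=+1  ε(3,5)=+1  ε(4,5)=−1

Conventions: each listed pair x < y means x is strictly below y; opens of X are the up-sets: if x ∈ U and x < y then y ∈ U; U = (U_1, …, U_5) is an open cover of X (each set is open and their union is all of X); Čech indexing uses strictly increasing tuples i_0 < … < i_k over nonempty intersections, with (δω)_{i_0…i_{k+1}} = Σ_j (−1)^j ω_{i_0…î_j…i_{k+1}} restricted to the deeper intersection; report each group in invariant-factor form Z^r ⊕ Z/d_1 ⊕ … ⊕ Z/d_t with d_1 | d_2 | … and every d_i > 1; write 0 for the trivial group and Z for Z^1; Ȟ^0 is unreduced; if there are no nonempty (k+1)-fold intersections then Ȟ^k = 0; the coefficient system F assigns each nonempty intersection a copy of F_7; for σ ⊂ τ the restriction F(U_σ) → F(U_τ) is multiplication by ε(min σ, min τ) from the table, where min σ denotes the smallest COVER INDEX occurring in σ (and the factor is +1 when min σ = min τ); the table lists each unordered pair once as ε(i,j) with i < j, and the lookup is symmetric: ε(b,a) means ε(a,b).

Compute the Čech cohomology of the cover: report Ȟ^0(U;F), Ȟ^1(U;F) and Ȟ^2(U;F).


nonempty overlaps:
  U12={x5} U13={x6} U14={x3} U15={x2} U23={x7} U45={x4}
C dims 5,6; δ0: rk_F7 5
degree 0: 5−5−0 = 0 → Ȟ^0 ≅ 0
degree 1: 6−0−5 = 1 → Ȟ^1 ≅ Z/7
degree 2: 0−0−0 = 0 → Ȟ^2 ≅ 0

Ȟ^0 = 0; Ȟ^1 = Z/7; Ȟ^2 = 0


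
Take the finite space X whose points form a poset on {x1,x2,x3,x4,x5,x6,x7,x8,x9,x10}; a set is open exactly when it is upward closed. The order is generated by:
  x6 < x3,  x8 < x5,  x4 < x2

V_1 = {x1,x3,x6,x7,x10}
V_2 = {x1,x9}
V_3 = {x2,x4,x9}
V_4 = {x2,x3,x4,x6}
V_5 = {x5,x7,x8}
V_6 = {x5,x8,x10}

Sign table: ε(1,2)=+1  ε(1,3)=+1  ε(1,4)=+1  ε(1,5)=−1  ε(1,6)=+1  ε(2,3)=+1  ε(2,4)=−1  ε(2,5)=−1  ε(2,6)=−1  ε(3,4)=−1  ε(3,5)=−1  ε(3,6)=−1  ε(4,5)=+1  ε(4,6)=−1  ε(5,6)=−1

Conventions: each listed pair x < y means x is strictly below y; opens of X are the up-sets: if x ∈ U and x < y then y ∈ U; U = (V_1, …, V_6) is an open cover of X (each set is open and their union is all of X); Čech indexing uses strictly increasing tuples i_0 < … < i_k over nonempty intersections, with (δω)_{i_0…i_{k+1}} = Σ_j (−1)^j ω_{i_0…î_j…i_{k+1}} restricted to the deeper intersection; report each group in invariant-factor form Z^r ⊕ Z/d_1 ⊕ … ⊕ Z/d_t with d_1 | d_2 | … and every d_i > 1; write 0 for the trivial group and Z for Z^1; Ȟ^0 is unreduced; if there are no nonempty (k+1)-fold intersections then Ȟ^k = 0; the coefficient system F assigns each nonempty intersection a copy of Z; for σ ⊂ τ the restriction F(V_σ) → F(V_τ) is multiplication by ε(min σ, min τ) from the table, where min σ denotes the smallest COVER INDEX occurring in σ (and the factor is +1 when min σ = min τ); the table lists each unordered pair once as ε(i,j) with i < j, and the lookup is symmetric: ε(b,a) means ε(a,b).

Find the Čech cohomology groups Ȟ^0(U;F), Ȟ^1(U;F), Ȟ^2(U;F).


nonempty overlaps:
  V12={x1} V14={x3,x6} V15={x7} V16={x10} V23={x9} V34={x2,x4} V56={x5,x8}
C dims 6,7; δ0: rk 6, SNF 1^5·2
degree 0: 6−6−0 = 0 → Ȟ^0 ≅ 0
degree 1: 7−0−6 = 1 plus torsion [2] → Ȟ^1 ≅ Z ⊕ Z/2
degree 2: 0−0−0 = 0 → Ȟ^2 ≅ 0

Ȟ^0 = 0, Ȟ^1 = Z ⊕ Z/2, Ȟ^2 = 0


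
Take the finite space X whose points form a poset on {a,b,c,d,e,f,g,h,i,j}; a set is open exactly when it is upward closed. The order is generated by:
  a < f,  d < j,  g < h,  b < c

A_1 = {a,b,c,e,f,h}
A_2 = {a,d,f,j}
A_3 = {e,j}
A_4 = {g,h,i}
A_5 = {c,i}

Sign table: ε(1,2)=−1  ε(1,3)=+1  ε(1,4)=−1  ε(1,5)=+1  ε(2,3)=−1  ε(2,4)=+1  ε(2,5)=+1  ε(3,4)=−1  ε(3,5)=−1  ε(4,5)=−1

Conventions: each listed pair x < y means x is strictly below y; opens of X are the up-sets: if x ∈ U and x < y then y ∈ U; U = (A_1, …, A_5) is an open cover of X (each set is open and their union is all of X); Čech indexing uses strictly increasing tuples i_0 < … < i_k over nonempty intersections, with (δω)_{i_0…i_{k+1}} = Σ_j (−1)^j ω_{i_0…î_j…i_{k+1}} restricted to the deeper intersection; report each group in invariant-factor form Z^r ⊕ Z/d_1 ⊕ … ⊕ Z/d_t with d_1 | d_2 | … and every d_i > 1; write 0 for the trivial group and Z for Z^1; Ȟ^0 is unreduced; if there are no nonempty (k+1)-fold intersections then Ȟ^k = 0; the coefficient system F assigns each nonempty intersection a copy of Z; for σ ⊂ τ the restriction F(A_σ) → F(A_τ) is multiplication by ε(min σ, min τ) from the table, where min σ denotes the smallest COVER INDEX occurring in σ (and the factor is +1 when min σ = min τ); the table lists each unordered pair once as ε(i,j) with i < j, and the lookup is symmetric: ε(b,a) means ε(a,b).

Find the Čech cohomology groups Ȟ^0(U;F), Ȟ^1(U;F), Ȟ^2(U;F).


intersection data:
  A12={a,f} A13={e} A14={h} A15={c} A23={j} A45={i}
C dims 5,6; δ0: rk 4, SNF 1^4
Ȟ^0 = (5 − 4) − 0 = 1, so Ȟ^0 ≅ Z
Ȟ^1 = (6 − 0) − 4 = 2, so Ȟ^1 ≅ Z^2
Ȟ^2 = (0 − 0) − 0 = 0, so Ȟ^2 ≅ 0

Ȟ^0 ≅ Z, Ȟ^1 ≅ Z^2 and Ȟ^2 ≅ 0


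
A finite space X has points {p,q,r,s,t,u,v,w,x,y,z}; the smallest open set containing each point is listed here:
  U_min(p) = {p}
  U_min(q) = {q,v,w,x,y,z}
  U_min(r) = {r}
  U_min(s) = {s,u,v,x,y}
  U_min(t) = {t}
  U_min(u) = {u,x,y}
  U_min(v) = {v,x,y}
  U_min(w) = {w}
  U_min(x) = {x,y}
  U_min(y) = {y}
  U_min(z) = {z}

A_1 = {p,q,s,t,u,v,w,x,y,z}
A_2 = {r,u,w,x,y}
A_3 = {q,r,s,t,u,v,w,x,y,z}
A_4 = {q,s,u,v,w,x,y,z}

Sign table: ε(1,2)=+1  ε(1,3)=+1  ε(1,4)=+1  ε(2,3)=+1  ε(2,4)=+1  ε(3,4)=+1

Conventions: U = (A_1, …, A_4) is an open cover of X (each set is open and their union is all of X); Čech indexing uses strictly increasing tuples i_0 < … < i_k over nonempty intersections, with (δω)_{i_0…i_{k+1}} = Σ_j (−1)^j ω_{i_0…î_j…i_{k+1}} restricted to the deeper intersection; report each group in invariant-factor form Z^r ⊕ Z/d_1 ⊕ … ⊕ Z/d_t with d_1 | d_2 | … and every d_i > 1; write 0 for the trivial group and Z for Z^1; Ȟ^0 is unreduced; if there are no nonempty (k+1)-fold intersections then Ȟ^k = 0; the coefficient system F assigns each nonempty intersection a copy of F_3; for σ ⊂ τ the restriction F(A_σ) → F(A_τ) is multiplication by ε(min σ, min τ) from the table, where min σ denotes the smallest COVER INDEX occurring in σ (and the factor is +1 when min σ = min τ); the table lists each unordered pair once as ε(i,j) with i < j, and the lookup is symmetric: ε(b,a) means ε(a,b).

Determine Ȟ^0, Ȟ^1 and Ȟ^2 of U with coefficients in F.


nerve of the cover:
  A12={u,w,x,y} A13={q,s,t,u,v,w,x,y,z} A14={q,s,u,v,w,x,y,z} A23={r,u,w,x,y} A24={u,w,x,y} A34={q,s,u,v,w,x,y,z}
  A123={u,w,x,y} A124={u,w,x,y} A134={q,s,u,v,w,x,y,z} A234={u,w,x,y}
  A1234={u,w,x,y}
C dims 4,6,4,1; δ0: rk_F3 3; δ1: rk_F3 3; δ2: rk_F3 1
Ȟ^0 = (4 − 3) − 0 = 1, so Ȟ^0 ≅ Z/3
Ȟ^1 = (6 − 3) − 3 = 0, so Ȟ^1 ≅ 0
Ȟ^2 = (4 − 1) − 3 = 0, so Ȟ^2 ≅ 0

Ȟ^0 = Z/3, Ȟ^1 = 0 and Ȟ^2 = 0


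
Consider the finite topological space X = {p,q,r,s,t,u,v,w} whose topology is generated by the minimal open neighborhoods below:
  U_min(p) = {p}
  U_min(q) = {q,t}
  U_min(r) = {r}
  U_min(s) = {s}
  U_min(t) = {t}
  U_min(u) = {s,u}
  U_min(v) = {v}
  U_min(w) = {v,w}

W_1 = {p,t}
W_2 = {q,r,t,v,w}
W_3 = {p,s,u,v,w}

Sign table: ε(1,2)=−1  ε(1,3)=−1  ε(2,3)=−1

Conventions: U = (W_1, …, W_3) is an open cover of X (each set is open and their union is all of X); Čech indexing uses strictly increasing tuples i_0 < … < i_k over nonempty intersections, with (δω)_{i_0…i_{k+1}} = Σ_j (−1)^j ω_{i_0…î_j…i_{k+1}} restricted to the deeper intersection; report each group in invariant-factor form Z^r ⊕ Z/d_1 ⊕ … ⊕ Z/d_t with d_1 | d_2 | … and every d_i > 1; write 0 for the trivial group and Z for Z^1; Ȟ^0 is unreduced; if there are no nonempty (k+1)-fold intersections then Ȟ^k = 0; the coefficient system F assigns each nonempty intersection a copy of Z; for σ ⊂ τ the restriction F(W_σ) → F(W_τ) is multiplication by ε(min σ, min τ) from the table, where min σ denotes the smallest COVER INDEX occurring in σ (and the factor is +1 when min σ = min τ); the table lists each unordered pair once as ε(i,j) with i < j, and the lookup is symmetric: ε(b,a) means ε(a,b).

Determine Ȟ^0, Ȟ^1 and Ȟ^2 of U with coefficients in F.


Ȟ^0 ≅ 0, Ȟ^1 ≅ Z/2 and Ȟ^2 ≅ 0

nonempty overlaps:
  W12={t} W13={p} W23={v,w}
C dims 3,3; δ0: rk 3, SNF 1^2·2
degree 0: 3−3−0 = 0 → Ȟ^0 ≅ 0
degree 1: 3−0−3 = 0 plus torsion [2] → Ȟ^1 ≅ Z/2
degree 2: 0−0−0 = 0 → Ȟ^2 ≅ 0


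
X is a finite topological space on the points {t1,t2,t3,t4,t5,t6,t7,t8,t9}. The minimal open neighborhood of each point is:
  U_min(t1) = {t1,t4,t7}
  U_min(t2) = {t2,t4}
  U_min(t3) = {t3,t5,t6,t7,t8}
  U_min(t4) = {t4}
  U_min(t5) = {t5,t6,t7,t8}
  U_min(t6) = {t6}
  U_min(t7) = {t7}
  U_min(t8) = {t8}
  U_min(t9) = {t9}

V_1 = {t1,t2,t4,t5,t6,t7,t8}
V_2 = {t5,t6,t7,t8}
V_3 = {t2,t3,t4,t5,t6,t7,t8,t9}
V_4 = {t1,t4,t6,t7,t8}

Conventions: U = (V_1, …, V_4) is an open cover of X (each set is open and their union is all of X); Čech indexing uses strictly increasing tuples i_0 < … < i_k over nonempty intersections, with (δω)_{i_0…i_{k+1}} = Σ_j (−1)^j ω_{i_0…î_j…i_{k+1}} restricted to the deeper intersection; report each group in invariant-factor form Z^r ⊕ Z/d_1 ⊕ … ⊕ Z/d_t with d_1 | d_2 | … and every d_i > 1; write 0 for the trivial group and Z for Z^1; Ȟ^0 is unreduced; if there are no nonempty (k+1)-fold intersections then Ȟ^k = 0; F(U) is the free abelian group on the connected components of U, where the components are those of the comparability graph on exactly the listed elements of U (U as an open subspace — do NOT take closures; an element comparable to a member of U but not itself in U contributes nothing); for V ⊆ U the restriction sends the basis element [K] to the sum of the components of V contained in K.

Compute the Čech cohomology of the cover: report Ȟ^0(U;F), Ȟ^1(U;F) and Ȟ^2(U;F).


Ȟ^0 ≅ Z^2,  Ȟ^1 ≅ 0,  Ȟ^2 ≅ 0

intersection data:
  V12={t5,t6,t7,t8} V13={t2,t4,t5,t6,t7,t8} V14={t1,t4,t6,t7,t8} V23={t5,t6,t7,t8} V24={t6,t7,t8} V34={t4,t6,t7,t8}
  V123={t5,t6,t7,t8} V124={t6,t7,t8} V134={t4,t6,t7,t8} V234={t6,t7,t8}
  V1234={t6,t7,t8}
components per intersection:
  V1: {t1,t2,t4,t5,t6,t7,t8}
  V2: {t5,t6,t7,t8}
  V3: {t2,t4} {t3,t5,t6,t7,t8} {t9}
  V4: {t1,t4,t7} {t6} {t8}
  V12: {t5,t6,t7,t8}
  V13: {t2,t4} {t5,t6,t7,t8}
  V14: {t1,t4,t7} {t6} {t8}
  V23: {t5,t6,t7,t8}
  V24: {t6} {t7} {t8}
  V34: {t4} {t6} {t7} {t8}
  V123: {t5,t6,t7,t8}
  V124: {t6} {t7} {t8}
  V134: {t4} {t6} {t7} {t8}
  V234: {t6} {t7} {t8}
  V1234: {t6} {t7} {t8}
C dims 8,14,11,3; δ0: rk 6, SNF 1^6; δ1: rk 8, SNF 1^8; δ2: rk 3, SNF 1^3
Ȟ^0 = (8 − 6) − 0 = 2, so Ȟ^0 ≅ Z^2
Ȟ^1 = (14 − 8) − 6 = 0, so Ȟ^1 ≅ 0
Ȟ^2 = (11 − 3) − 8 = 0, so Ȟ^2 ≅ 0


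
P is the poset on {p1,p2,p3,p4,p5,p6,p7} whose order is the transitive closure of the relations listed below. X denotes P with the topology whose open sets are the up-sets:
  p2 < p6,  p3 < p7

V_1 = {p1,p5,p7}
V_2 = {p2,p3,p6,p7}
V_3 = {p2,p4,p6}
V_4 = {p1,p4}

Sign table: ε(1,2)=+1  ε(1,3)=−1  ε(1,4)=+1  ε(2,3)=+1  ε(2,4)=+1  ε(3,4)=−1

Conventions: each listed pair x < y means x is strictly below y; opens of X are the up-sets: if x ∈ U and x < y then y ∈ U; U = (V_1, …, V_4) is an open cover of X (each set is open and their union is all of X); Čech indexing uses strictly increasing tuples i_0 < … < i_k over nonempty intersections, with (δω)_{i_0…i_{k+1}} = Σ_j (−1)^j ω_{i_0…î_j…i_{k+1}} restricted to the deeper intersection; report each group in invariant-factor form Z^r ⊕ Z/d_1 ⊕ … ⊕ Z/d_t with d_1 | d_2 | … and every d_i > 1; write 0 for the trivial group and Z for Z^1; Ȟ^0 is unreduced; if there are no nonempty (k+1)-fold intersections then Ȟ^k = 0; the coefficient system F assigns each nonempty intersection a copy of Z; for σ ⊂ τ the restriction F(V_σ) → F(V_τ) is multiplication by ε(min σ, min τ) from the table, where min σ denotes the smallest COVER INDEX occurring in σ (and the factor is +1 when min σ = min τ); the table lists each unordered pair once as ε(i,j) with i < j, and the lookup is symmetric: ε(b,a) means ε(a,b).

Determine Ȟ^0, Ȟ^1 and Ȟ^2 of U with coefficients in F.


nerve of the cover:
  V12={p7} V14={p1} V23={p2,p6} V34={p4}
C dims 4,4; δ0: rk 4, SNF 1^3·2
Ȟ^0 = (4 − 4) − 0 = 0, so Ȟ^0 ≅ 0
Ȟ^1 = (4 − 0) − 4 = 0 plus torsion [2], so Ȟ^1 ≅ Z/2
Ȟ^2 = (0 − 0) − 0 = 0, so Ȟ^2 ≅ 0

Ȟ^0 = 0, Ȟ^1 = Z/2, Ȟ^2 = 0
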